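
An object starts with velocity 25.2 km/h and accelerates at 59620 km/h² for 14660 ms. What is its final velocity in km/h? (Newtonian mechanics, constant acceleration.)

v₀ = 25.2 km/h × 0.2777777777777778 = 7.0 m/s
a = 59620 km/h² × 7.716049382716049e-05 = 4.60031 m/s²
t = 14660 ms × 0.001 = 14.66 s
v = v₀ + a × t = 7.0 + 4.60031 × 14.66 = 74.4405 m/s
v = 74.4405 m/s / 0.2777777777777778 = 268.0 km/h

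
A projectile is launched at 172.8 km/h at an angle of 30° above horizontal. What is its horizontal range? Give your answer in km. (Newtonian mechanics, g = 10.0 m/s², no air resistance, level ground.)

v₀ = 172.8 km/h × 0.2777777777777778 = 48.0 m/s
R = v₀² × sin(2θ) / g = 48.0² × sin(2 × 30°) / 10.0 = 2304.0 × 0.866025 / 10.0 = 199.532 m
R = 199.532 m / 1000.0 = 0.1995 km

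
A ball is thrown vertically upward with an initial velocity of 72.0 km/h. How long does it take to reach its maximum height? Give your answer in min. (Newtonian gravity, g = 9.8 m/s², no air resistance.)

v₀ = 72.0 km/h × 0.2777777777777778 = 20.0 m/s
t_up = v₀ / g = 20.0 / 9.8 = 2.04082 s
t_up = 2.04082 s / 60.0 = 0.03401 min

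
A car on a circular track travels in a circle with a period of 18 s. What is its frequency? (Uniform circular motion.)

f = 1/T = 1/18 = 0.0556 Hz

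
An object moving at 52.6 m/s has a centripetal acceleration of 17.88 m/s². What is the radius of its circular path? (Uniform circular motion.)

r = v²/a_c = 52.6²/17.88 = 154.74 m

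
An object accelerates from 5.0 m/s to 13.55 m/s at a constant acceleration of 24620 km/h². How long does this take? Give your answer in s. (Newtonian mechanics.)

a = 24620 km/h² × 7.716049382716049e-05 = 1.89969 m/s²
t = (v - v₀) / a = (13.55 - 5.0) / 1.89969 = 4.501 s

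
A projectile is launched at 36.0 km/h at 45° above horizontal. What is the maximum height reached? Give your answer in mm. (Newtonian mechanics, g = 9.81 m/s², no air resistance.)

v₀ = 36.0 km/h × 0.2777777777777778 = 10.0 m/s
H = v₀² × sin²(θ) / (2g) = 10.0² × sin(45°)² / (2 × 9.81) = 100.0 × 0.5 / 19.62 = 2.54842 m
H = 2.54842 m / 0.001 = 2548 mm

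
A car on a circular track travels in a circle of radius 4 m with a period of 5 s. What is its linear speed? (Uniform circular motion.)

v = 2πr/T = 2π×4/5 = 5.03 m/s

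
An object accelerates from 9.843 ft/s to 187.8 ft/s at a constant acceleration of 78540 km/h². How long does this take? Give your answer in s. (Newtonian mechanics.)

v₀ = 9.843 ft/s × 0.3048 = 3.00015 m/s
v = 187.8 ft/s × 0.3048 = 57.2414 m/s
a = 78540 km/h² × 7.716049382716049e-05 = 6.06019 m/s²
t = (v - v₀) / a = (57.2414 - 3.00015) / 6.06019 = 8.95 s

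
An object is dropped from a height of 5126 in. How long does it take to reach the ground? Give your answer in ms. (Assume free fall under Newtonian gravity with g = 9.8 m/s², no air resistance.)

h = 5126 in × 0.0254 = 130.2 m
t = √(2h/g) = √(2 × 130.2 / 9.8) = 5.15475 s
t = 5.15475 s / 0.001 = 5155 ms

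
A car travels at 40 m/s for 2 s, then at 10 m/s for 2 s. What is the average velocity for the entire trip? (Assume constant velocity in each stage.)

d₁ = v₁t₁ = 40 × 2 = 80 m
d₂ = v₂t₂ = 10 × 2 = 20 m
d_total = 100 m, t_total = 4 s
v_avg = d_total/t_total = 100/4 = 25.0 m/s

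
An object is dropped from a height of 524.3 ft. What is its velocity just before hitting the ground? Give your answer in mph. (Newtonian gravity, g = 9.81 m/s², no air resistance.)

h = 524.3 ft × 0.3048 = 159.807 m
v = √(2gh) = √(2 × 9.81 × 159.807) = 55.9948 m/s
v = 55.9948 m/s / 0.44704 = 125.3 mph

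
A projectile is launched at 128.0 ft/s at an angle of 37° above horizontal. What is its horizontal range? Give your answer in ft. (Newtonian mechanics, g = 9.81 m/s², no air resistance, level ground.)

v₀ = 128.0 ft/s × 0.3048 = 39.0144 m/s
R = v₀² × sin(2θ) / g = 39.0144² × sin(2 × 37°) / 9.81 = 1522.12 × 0.961262 / 9.81 = 149.149 m
R = 149.149 m / 0.3048 = 489.3 ft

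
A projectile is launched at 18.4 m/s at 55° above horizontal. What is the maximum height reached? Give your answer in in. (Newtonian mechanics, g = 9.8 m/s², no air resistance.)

H = v₀² × sin²(θ) / (2g) = 18.4² × sin(55°)² / (2 × 9.8) = 338.56 × 0.67101 / 19.6 = 11.5907 m
H = 11.5907 m / 0.0254 = 456.3 in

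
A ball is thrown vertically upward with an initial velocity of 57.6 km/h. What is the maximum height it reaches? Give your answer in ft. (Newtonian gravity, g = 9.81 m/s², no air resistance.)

v₀ = 57.6 km/h × 0.2777777777777778 = 16.0 m/s
h_max = v₀² / (2g) = 16.0² / (2 × 9.81) = 256.0 / 19.62 = 13.0479 m
h_max = 13.0479 m / 0.3048 = 42.81 ft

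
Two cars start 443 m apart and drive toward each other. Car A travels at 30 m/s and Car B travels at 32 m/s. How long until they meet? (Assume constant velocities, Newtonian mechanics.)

Combined speed: v_combined = 30 + 32 = 62 m/s
Time to meet: t = d/v_combined = 443/62 = 7.15 s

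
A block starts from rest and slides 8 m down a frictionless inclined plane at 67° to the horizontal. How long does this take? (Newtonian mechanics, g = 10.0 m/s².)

a = g sin(θ) = 10.0 × sin(67°) = 9.205 m/s²
t = √(2d/a) = √(2 × 8 / 9.205) = 1.32 s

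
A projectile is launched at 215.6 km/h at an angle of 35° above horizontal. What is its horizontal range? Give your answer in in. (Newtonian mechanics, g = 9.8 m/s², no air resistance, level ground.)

v₀ = 215.6 km/h × 0.2777777777777778 = 59.8889 m/s
R = v₀² × sin(2θ) / g = 59.8889² × sin(2 × 35°) / 9.8 = 3586.68 × 0.939693 / 9.8 = 343.916 m
R = 343.916 m / 0.0254 = 13540 in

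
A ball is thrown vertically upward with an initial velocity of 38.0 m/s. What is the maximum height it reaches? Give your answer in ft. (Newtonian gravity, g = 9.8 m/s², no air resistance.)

h_max = v₀² / (2g) = 38.0² / (2 × 9.8) = 1444.0 / 19.6 = 73.6735 m
h_max = 73.6735 m / 0.3048 = 241.7 ft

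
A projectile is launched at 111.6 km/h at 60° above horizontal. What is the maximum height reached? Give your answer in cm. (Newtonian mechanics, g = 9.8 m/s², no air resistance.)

v₀ = 111.6 km/h × 0.2777777777777778 = 31.0 m/s
H = v₀² × sin²(θ) / (2g) = 31.0² × sin(60°)² / (2 × 9.8) = 961.0 × 0.75 / 19.6 = 36.773 m
H = 36.773 m / 0.01 = 3677 cm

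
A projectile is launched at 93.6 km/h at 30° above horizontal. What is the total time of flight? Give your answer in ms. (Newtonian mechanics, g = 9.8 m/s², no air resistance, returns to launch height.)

v₀ = 93.6 km/h × 0.2777777777777778 = 26.0 m/s
T = 2 × v₀ × sin(θ) / g = 2 × 26.0 × sin(30°) / 9.8 = 2 × 26.0 × 0.5 / 9.8 = 2.65306 s
T = 2.65306 s / 0.001 = 2653 ms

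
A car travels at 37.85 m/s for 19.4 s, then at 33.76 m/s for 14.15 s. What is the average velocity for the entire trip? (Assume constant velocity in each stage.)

d₁ = v₁t₁ = 37.85 × 19.4 = 734.29 m
d₂ = v₂t₂ = 33.76 × 14.15 = 477.704 m
d_total = 1211.994 m, t_total = 33.55 s
v_avg = d_total/t_total = 1211.994/33.55 = 36.13 m/s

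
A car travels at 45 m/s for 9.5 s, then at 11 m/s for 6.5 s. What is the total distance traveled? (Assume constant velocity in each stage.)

d₁ = v₁t₁ = 45 × 9.5 = 427.5 m
d₂ = v₂t₂ = 11 × 6.5 = 71.5 m
d_total = 427.5 + 71.5 = 499.0 m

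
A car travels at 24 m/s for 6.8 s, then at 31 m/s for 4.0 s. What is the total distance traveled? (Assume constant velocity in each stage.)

d₁ = v₁t₁ = 24 × 6.8 = 163.2 m
d₂ = v₂t₂ = 31 × 4.0 = 124.0 m
d_total = 163.2 + 124.0 = 287.2 m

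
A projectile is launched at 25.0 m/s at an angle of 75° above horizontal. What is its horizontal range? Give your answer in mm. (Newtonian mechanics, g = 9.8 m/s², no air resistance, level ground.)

R = v₀² × sin(2θ) / g = 25.0² × sin(2 × 75°) / 9.8 = 625.0 × 0.5 / 9.8 = 31.8878 m
R = 31.8878 m / 0.001 = 31890 mm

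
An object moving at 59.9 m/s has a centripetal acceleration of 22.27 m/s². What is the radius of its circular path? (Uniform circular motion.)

r = v²/a_c = 59.9²/22.27 = 161.11 m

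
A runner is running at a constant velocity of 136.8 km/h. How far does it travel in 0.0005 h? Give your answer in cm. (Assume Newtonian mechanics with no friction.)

v = 136.8 km/h × 0.2777777777777778 = 38.0 m/s
t = 0.0005 h × 3600.0 = 1.8 s
d = v × t = 38.0 × 1.8 = 68.4 m
d = 68.4 m / 0.01 = 6840 cm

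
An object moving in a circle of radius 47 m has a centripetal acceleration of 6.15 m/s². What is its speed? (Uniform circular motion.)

v = √(a_c × r) = √(6.15 × 47) = 17.0 m/s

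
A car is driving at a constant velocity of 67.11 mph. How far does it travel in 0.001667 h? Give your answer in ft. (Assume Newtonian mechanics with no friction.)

v = 67.11 mph × 0.44704 = 30.0009 m/s
t = 0.001667 h × 3600.0 = 6.0012 s
d = v × t = 30.0009 × 6.0012 = 180.041 m
d = 180.041 m / 0.3048 = 590.7 ft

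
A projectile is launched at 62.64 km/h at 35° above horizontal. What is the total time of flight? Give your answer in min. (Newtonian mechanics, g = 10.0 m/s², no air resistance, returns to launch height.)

v₀ = 62.64 km/h × 0.2777777777777778 = 17.4 m/s
T = 2 × v₀ × sin(θ) / g = 2 × 17.4 × sin(35°) / 10.0 = 2 × 17.4 × 0.573576 / 10.0 = 1.99604 s
T = 1.99604 s / 60.0 = 0.03327 min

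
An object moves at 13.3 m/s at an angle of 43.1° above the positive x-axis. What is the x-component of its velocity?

vₓ = v cos(θ) = 13.3 × cos(43.1°) = 9.71 m/s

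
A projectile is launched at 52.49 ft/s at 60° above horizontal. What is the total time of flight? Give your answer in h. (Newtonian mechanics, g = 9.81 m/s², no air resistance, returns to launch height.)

v₀ = 52.49 ft/s × 0.3048 = 15.999 m/s
T = 2 × v₀ × sin(θ) / g = 2 × 15.999 × sin(60°) / 9.81 = 2 × 15.999 × 0.866025 / 9.81 = 2.82478 s
T = 2.82478 s / 3600.0 = 0.0007847 h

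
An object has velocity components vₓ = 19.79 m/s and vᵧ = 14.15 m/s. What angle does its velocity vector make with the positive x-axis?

θ = arctan(vᵧ/vₓ) = arctan(14.15/19.79) = 35.57°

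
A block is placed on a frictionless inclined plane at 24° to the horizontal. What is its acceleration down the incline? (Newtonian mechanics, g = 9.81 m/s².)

a = g sin(θ) = 9.81 × sin(24°) = 9.81 × 0.4067 = 3.99 m/s²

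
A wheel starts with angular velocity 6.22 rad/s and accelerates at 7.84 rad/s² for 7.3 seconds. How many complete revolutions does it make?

θ = ω₀t + ½αt² = 6.22×7.3 + ½×7.84×7.3² = 254.3028 rad
Total revolutions = θ/(2π) = 254.3028/(2π) = 40.47
Complete revolutions = ⌊40.47⌋ = 40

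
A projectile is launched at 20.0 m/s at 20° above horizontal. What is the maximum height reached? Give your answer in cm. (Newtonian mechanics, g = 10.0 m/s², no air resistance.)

H = v₀² × sin²(θ) / (2g) = 20.0² × sin(20°)² / (2 × 10.0) = 400.0 × 0.116978 / 20.0 = 2.33956 m
H = 2.33956 m / 0.01 = 234.0 cm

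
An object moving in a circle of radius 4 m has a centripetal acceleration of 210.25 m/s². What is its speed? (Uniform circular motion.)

v = √(a_c × r) = √(210.25 × 4) = 29.0 m/s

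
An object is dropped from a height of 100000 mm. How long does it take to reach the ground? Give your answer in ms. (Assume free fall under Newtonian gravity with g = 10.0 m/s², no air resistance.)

h = 100000 mm × 0.001 = 100.0 m
t = √(2h/g) = √(2 × 100.0 / 10.0) = 4.47214 s
t = 4.47214 s / 0.001 = 4472 ms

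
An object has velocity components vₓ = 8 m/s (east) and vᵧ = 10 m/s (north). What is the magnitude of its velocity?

|v| = √(vₓ² + vᵧ²) = √(8² + 10²) = √(164) = 12.81 m/s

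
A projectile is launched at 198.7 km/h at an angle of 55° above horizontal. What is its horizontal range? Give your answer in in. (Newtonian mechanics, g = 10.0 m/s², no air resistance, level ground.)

v₀ = 198.7 km/h × 0.2777777777777778 = 55.1944 m/s
R = v₀² × sin(2θ) / g = 55.1944² × sin(2 × 55°) / 10.0 = 3046.42 × 0.939693 / 10.0 = 286.27 m
R = 286.27 m / 0.0254 = 11270 in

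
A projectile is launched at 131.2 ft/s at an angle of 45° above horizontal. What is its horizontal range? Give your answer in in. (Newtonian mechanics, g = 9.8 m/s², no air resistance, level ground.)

v₀ = 131.2 ft/s × 0.3048 = 39.9898 m/s
R = v₀² × sin(2θ) / g = 39.9898² × sin(2 × 45°) / 9.8 = 1599.18 × 1.0 / 9.8 = 163.182 m
R = 163.182 m / 0.0254 = 6424 in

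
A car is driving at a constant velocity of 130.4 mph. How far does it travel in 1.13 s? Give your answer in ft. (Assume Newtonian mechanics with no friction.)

v = 130.4 mph × 0.44704 = 58.294 m/s
d = v × t = 58.294 × 1.13 = 65.8722 m
d = 65.8722 m / 0.3048 = 216.1 ft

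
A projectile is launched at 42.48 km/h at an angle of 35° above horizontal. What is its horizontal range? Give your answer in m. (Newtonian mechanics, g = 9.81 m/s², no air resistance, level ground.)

v₀ = 42.48 km/h × 0.2777777777777778 = 11.8 m/s
R = v₀² × sin(2θ) / g = 11.8² × sin(2 × 35°) / 9.81 = 139.24 × 0.939693 / 9.81 = 13.34 m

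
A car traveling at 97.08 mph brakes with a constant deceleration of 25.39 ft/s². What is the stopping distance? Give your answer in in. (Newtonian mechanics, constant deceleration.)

v₀ = 97.08 mph × 0.44704 = 43.3986 m/s
a = 25.39 ft/s² × 0.3048 = 7.73887 m/s²
d = v₀² / (2a) = 43.3986² / (2 × 7.73887) = 1883.44 / 15.4777 = 121.687 m
d = 121.687 m / 0.0254 = 4791 in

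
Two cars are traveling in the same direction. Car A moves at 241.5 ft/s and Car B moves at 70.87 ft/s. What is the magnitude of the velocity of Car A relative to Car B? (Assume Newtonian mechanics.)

v_rel = |v_A - v_B| = |241.5 - 70.87| = 170.63 ft/s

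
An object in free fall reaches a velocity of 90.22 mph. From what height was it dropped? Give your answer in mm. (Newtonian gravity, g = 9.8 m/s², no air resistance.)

v = 90.22 mph × 0.44704 = 40.3319 m/s
h = v² / (2g) = 40.3319² / (2 × 9.8) = 82.993 m
h = 82.993 m / 0.001 = 82990 mm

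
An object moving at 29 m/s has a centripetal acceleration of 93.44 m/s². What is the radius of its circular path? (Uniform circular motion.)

r = v²/a_c = 29²/93.44 = 9.0 m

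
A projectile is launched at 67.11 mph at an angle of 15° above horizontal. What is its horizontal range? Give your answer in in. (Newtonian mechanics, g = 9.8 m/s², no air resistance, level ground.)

v₀ = 67.11 mph × 0.44704 = 30.0009 m/s
R = v₀² × sin(2θ) / g = 30.0009² × sin(2 × 15°) / 9.8 = 900.054 × 0.5 / 9.8 = 45.9211 m
R = 45.9211 m / 0.0254 = 1808 in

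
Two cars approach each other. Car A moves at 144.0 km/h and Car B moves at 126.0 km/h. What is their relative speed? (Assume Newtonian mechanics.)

v_rel = v_A + v_B = 144.0 + 126.0 = 270.0 km/h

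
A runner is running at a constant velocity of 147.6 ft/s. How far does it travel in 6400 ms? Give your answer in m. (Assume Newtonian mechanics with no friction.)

v = 147.6 ft/s × 0.3048 = 44.9885 m/s
t = 6400 ms × 0.001 = 6.4 s
d = v × t = 44.9885 × 6.4 = 287.9 m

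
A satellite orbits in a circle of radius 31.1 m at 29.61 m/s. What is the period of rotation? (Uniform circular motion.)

T = 2πr/v = 2π×31.1/29.61 = 6.6 s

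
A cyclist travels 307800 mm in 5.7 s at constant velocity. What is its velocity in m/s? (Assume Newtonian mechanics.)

d = 307800 mm × 0.001 = 307.8 m
v = d / t = 307.8 / 5.7 = 54.0 m/s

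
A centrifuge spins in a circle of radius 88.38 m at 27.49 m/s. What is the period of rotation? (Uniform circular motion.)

T = 2πr/v = 2π×88.38/27.49 = 20.2 s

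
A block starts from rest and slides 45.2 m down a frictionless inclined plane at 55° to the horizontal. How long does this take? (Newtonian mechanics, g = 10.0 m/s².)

a = g sin(θ) = 10.0 × sin(55°) = 8.1915 m/s²
t = √(2d/a) = √(2 × 45.2 / 8.1915) = 3.32 s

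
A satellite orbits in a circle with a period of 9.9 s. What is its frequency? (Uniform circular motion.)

f = 1/T = 1/9.9 = 0.101 Hz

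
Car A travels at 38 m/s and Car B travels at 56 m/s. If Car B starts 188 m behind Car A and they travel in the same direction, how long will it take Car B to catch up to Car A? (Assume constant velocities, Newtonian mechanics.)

Relative speed: v_rel = 56 - 38 = 18 m/s
Time to catch: t = d₀/v_rel = 188/18 = 10.44 s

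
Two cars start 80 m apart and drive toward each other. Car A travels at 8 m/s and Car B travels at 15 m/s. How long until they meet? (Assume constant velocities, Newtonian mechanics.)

Combined speed: v_combined = 8 + 15 = 23 m/s
Time to meet: t = d/v_combined = 80/23 = 3.48 s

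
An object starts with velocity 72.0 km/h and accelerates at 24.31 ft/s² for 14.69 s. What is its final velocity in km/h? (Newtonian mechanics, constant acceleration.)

v₀ = 72.0 km/h × 0.2777777777777778 = 20.0 m/s
a = 24.31 ft/s² × 0.3048 = 7.40969 m/s²
v = v₀ + a × t = 20.0 + 7.40969 × 14.69 = 128.848 m/s
v = 128.848 m/s / 0.2777777777777778 = 463.9 km/h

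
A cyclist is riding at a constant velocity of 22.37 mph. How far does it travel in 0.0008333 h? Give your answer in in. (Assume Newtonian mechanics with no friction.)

v = 22.37 mph × 0.44704 = 10.0003 m/s
t = 0.0008333 h × 3600.0 = 2.99988 s
d = v × t = 10.0003 × 2.99988 = 29.9997 m
d = 29.9997 m / 0.0254 = 1181 in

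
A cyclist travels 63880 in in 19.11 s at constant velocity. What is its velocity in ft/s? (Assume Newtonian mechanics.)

d = 63880 in × 0.0254 = 1622.55 m
v = d / t = 1622.55 / 19.11 = 84.9058 m/s
v = 84.9058 m/s / 0.3048 = 278.6 ft/s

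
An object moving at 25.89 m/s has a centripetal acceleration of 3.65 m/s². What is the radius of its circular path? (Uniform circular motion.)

r = v²/a_c = 25.89²/3.65 = 183.64 m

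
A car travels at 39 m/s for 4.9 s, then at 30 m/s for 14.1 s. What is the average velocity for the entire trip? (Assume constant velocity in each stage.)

d₁ = v₁t₁ = 39 × 4.9 = 191.1 m
d₂ = v₂t₂ = 30 × 14.1 = 423.0 m
d_total = 614.1 m, t_total = 19.0 s
v_avg = d_total/t_total = 614.1/19.0 = 32.32 m/s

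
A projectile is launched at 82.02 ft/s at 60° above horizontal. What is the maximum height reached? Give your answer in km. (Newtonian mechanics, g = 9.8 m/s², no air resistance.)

v₀ = 82.02 ft/s × 0.3048 = 24.9997 m/s
H = v₀² × sin²(θ) / (2g) = 24.9997² × sin(60°)² / (2 × 9.8) = 624.985 × 0.75 / 19.6 = 23.9152 m
H = 23.9152 m / 1000.0 = 0.02392 km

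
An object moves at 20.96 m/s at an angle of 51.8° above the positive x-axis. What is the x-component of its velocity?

vₓ = v cos(θ) = 20.96 × cos(51.8°) = 12.96 m/s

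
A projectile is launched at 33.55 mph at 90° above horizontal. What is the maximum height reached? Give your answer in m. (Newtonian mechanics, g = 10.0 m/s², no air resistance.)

v₀ = 33.55 mph × 0.44704 = 14.9982 m/s
H = v₀² × sin²(θ) / (2g) = 14.9982² × sin(90°)² / (2 × 10.0) = 224.946 × 1.0 / 20.0 = 11.25 m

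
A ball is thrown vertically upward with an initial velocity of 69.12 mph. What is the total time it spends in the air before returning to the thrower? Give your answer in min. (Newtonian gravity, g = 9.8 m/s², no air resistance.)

v₀ = 69.12 mph × 0.44704 = 30.8994 m/s
t_total = 2 × v₀ / g = 2 × 30.8994 / 9.8 = 6.306 s
t_total = 6.306 s / 60.0 = 0.1051 min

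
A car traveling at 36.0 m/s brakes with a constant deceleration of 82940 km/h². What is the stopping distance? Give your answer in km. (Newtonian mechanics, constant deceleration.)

a = 82940 km/h² × 7.716049382716049e-05 = 6.39969 m/s²
d = v₀² / (2a) = 36.0² / (2 × 6.39969) = 1296.0 / 12.7994 = 101.255 m
d = 101.255 m / 1000.0 = 0.1013 km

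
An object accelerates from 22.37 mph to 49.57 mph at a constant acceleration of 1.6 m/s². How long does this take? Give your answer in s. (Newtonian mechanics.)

v₀ = 22.37 mph × 0.44704 = 10.0003 m/s
v = 49.57 mph × 0.44704 = 22.1598 m/s
t = (v - v₀) / a = (22.1598 - 10.0003) / 1.6 = 7.6 s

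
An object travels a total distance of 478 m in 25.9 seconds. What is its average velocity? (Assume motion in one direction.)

v_avg = Δd / Δt = 478 / 25.9 = 18.46 m/s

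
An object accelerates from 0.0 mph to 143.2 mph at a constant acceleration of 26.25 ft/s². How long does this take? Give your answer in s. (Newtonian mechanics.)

v₀ = 0.0 mph × 0.44704 = 0.0 m/s
v = 143.2 mph × 0.44704 = 64.0161 m/s
a = 26.25 ft/s² × 0.3048 = 8.001 m/s²
t = (v - v₀) / a = (64.0161 - 0.0) / 8.001 = 8.001 s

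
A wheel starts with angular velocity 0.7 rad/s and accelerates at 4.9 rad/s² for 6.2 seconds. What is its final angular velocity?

ω = ω₀ + αt = 0.7 + 4.9 × 6.2 = 31.08 rad/s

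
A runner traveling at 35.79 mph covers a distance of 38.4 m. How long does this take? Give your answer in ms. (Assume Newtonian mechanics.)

v = 35.79 mph × 0.44704 = 15.9996 m/s
t = d / v = 38.4 / 15.9996 = 2.40006 s
t = 2.40006 s / 0.001 = 2400 ms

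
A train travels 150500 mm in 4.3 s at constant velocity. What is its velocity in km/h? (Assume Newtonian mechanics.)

d = 150500 mm × 0.001 = 150.5 m
v = d / t = 150.5 / 4.3 = 35.0 m/s
v = 35.0 m/s / 0.2777777777777778 = 126.0 km/h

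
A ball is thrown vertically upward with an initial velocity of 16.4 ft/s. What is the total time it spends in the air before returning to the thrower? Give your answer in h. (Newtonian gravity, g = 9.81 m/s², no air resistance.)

v₀ = 16.4 ft/s × 0.3048 = 4.99872 m/s
t_total = 2 × v₀ / g = 2 × 4.99872 / 9.81 = 1.01911 s
t_total = 1.01911 s / 3600.0 = 0.0002831 h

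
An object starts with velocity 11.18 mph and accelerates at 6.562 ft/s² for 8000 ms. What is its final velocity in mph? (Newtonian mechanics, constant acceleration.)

v₀ = 11.18 mph × 0.44704 = 4.99791 m/s
a = 6.562 ft/s² × 0.3048 = 2.0001 m/s²
t = 8000 ms × 0.001 = 8.0 s
v = v₀ + a × t = 4.99791 + 2.0001 × 8.0 = 20.9987 m/s
v = 20.9987 m/s / 0.44704 = 46.97 mph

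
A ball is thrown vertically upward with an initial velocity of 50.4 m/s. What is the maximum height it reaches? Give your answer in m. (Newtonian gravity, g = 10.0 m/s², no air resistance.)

h_max = v₀² / (2g) = 50.4² / (2 × 10.0) = 2540.16 / 20.0 = 127.0 m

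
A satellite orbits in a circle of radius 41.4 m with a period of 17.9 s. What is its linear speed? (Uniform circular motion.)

v = 2πr/T = 2π×41.4/17.9 = 14.53 m/s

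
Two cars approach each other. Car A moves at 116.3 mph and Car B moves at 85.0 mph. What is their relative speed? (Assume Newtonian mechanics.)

v_rel = v_A + v_B = 116.3 + 85.0 = 201.3 mph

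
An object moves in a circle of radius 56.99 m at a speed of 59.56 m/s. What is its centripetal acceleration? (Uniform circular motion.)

a_c = v²/r = 59.56²/56.99 = 3547.3936/56.99 = 62.25 m/s²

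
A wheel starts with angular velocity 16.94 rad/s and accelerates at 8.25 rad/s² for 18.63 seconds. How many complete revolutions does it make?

θ = ω₀t + ½αt² = 16.94×18.63 + ½×8.25×18.63² = 1747.2844125 rad
Total revolutions = θ/(2π) = 1747.2844125/(2π) = 278.09
Complete revolutions = ⌊278.09⌋ = 278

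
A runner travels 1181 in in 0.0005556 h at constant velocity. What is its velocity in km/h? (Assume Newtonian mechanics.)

d = 1181 in × 0.0254 = 29.9974 m
t = 0.0005556 h × 3600.0 = 2.00016 s
v = d / t = 29.9974 / 2.00016 = 14.9975 m/s
v = 14.9975 m/s / 0.2777777777777778 = 53.99 km/h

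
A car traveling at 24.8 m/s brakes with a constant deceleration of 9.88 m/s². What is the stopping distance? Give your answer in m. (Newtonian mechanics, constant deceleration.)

d = v₀² / (2a) = 24.8² / (2 × 9.88) = 615.04 / 19.76 = 31.13 m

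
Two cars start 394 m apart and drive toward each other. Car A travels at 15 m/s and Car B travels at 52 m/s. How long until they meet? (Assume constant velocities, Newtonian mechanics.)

Combined speed: v_combined = 15 + 52 = 67 m/s
Time to meet: t = d/v_combined = 394/67 = 5.88 s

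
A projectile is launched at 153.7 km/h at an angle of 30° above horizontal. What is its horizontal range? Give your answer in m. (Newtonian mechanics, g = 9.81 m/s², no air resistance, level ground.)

v₀ = 153.7 km/h × 0.2777777777777778 = 42.6944 m/s
R = v₀² × sin(2θ) / g = 42.6944² × sin(2 × 30°) / 9.81 = 1822.81 × 0.866025 / 9.81 = 160.9 m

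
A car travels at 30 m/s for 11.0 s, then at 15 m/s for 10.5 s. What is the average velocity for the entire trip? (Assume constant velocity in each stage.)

d₁ = v₁t₁ = 30 × 11.0 = 330.0 m
d₂ = v₂t₂ = 15 × 10.5 = 157.5 m
d_total = 487.5 m, t_total = 21.5 s
v_avg = d_total/t_total = 487.5/21.5 = 22.67 m/s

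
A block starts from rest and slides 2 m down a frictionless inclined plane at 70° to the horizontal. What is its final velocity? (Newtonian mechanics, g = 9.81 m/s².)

a = g sin(θ) = 9.81 × sin(70°) = 9.2184 m/s²
v = √(2ad) = √(2 × 9.2184 × 2) = 6.07 m/s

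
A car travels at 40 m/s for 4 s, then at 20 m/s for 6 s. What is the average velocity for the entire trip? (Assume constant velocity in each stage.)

d₁ = v₁t₁ = 40 × 4 = 160 m
d₂ = v₂t₂ = 20 × 6 = 120 m
d_total = 280 m, t_total = 10 s
v_avg = d_total/t_total = 280/10 = 28.0 m/s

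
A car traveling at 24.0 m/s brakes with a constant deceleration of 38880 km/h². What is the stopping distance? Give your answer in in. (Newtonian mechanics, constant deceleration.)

a = 38880 km/h² × 7.716049382716049e-05 = 3.0 m/s²
d = v₀² / (2a) = 24.0² / (2 × 3.0) = 576.0 / 6.0 = 96.0 m
d = 96.0 m / 0.0254 = 3780 in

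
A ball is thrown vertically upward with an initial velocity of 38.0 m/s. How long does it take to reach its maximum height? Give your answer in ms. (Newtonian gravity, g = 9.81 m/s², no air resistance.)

t_up = v₀ / g = 38.0 / 9.81 = 3.8736 s
t_up = 3.8736 s / 0.001 = 3874 ms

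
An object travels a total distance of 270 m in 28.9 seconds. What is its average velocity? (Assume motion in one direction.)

v_avg = Δd / Δt = 270 / 28.9 = 9.34 m/s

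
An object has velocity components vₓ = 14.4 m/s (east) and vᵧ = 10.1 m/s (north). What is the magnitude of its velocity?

|v| = √(vₓ² + vᵧ²) = √(14.4² + 10.1²) = √(309.37) = 17.59 m/s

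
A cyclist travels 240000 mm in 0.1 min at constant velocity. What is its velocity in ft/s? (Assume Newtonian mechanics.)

d = 240000 mm × 0.001 = 240.0 m
t = 0.1 min × 60.0 = 6.0 s
v = d / t = 240.0 / 6.0 = 40.0 m/s
v = 40.0 m/s / 0.3048 = 131.2 ft/s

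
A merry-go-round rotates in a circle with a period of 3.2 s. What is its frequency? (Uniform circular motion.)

f = 1/T = 1/3.2 = 0.3125 Hz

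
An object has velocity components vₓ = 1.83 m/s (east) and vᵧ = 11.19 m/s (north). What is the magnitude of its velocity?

|v| = √(vₓ² + vᵧ²) = √(1.83² + 11.19²) = √(128.565) = 11.34 m/s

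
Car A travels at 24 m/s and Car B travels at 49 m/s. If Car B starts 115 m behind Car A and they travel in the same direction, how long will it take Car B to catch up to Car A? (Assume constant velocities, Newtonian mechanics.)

Relative speed: v_rel = 49 - 24 = 25 m/s
Time to catch: t = d₀/v_rel = 115/25 = 4.6 s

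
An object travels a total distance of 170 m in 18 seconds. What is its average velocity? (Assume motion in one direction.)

v_avg = Δd / Δt = 170 / 18 = 9.44 m/s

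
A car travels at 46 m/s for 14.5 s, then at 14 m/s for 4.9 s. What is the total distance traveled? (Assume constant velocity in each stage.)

d₁ = v₁t₁ = 46 × 14.5 = 667.0 m
d₂ = v₂t₂ = 14 × 4.9 = 68.6 m
d_total = 667.0 + 68.6 = 735.6 m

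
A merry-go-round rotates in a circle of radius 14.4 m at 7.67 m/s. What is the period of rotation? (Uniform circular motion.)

T = 2πr/v = 2π×14.4/7.67 = 11.8 s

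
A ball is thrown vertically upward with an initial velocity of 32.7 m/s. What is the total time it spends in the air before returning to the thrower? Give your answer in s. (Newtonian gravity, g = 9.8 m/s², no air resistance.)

t_total = 2 × v₀ / g = 2 × 32.7 / 9.8 = 6.673 s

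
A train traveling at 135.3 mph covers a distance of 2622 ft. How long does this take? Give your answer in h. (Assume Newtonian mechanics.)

d = 2622 ft × 0.3048 = 799.186 m
v = 135.3 mph × 0.44704 = 60.4845 m/s
t = d / v = 799.186 / 60.4845 = 13.2131 s
t = 13.2131 s / 3600.0 = 0.00367 h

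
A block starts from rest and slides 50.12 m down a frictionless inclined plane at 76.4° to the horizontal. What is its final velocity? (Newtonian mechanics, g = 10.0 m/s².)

a = g sin(θ) = 10.0 × sin(76.4°) = 9.7196 m/s²
v = √(2ad) = √(2 × 9.7196 × 50.12) = 31.21 m/s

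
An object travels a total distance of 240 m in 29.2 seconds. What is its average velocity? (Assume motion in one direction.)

v_avg = Δd / Δt = 240 / 29.2 = 8.22 m/s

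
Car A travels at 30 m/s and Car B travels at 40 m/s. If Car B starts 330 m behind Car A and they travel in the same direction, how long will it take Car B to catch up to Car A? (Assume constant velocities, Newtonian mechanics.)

Relative speed: v_rel = 40 - 30 = 10 m/s
Time to catch: t = d₀/v_rel = 330/10 = 33.0 s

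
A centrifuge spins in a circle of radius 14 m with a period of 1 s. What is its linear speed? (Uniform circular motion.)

v = 2πr/T = 2π×14/1 = 87.96 m/s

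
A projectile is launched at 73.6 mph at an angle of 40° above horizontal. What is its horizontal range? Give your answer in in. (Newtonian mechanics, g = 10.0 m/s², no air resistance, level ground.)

v₀ = 73.6 mph × 0.44704 = 32.9021 m/s
R = v₀² × sin(2θ) / g = 32.9021² × sin(2 × 40°) / 10.0 = 1082.55 × 0.984808 / 10.0 = 106.61 m
R = 106.61 m / 0.0254 = 4197 in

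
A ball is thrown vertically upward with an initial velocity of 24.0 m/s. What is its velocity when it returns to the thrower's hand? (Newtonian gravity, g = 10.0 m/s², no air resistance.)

By conservation of energy (no air resistance), the ball returns to the throw height with the same speed as launch, but directed downward.
|v_ground| = v₀ = 24.0 m/s
v_ground = 24.0 m/s (downward)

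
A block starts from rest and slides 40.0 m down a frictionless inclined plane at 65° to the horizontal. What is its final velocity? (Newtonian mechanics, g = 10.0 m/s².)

a = g sin(θ) = 10.0 × sin(65°) = 9.0631 m/s²
v = √(2ad) = √(2 × 9.0631 × 40.0) = 26.93 m/s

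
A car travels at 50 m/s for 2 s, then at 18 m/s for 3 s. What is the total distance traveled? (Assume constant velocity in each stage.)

d₁ = v₁t₁ = 50 × 2 = 100 m
d₂ = v₂t₂ = 18 × 3 = 54 m
d_total = 100 + 54 = 154 m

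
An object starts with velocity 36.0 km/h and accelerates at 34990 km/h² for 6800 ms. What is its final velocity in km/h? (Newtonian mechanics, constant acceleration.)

v₀ = 36.0 km/h × 0.2777777777777778 = 10.0 m/s
a = 34990 km/h² × 7.716049382716049e-05 = 2.69985 m/s²
t = 6800 ms × 0.001 = 6.8 s
v = v₀ + a × t = 10.0 + 2.69985 × 6.8 = 28.359 m/s
v = 28.359 m/s / 0.2777777777777778 = 102.1 km/h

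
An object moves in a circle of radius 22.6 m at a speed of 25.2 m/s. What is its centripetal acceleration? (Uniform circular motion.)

a_c = v²/r = 25.2²/22.6 = 635.04/22.6 = 28.1 m/s²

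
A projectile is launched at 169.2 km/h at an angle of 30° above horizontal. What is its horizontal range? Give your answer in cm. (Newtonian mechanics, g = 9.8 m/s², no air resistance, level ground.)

v₀ = 169.2 km/h × 0.2777777777777778 = 47.0 m/s
R = v₀² × sin(2θ) / g = 47.0² × sin(2 × 30°) / 9.8 = 2209.0 × 0.866025 / 9.8 = 195.209 m
R = 195.209 m / 0.01 = 19520 cm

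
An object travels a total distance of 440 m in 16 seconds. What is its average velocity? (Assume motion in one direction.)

v_avg = Δd / Δt = 440 / 16 = 27.5 m/s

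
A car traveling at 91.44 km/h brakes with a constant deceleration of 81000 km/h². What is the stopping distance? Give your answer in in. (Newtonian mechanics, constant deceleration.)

v₀ = 91.44 km/h × 0.2777777777777778 = 25.4 m/s
a = 81000 km/h² × 7.716049382716049e-05 = 6.25 m/s²
d = v₀² / (2a) = 25.4² / (2 × 6.25) = 645.16 / 12.5 = 51.6128 m
d = 51.6128 m / 0.0254 = 2032 in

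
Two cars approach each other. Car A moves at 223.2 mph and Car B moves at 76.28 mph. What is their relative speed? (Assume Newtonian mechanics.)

v_rel = v_A + v_B = 223.2 + 76.28 = 299.48 mph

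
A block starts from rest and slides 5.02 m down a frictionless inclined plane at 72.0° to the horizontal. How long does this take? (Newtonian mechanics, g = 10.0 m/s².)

a = g sin(θ) = 10.0 × sin(72.0°) = 9.5106 m/s²
t = √(2d/a) = √(2 × 5.02 / 9.5106) = 1.03 s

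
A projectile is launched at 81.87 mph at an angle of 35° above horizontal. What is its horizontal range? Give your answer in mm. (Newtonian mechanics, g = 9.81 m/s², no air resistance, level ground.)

v₀ = 81.87 mph × 0.44704 = 36.5992 m/s
R = v₀² × sin(2θ) / g = 36.5992² × sin(2 × 35°) / 9.81 = 1339.5 × 0.939693 / 9.81 = 128.31 m
R = 128.31 m / 0.001 = 128300 mm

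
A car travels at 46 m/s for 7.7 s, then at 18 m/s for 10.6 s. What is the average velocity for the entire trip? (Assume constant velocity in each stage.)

d₁ = v₁t₁ = 46 × 7.7 = 354.2 m
d₂ = v₂t₂ = 18 × 10.6 = 190.8 m
d_total = 545.0 m, t_total = 18.3 s
v_avg = d_total/t_total = 545.0/18.3 = 29.78 m/s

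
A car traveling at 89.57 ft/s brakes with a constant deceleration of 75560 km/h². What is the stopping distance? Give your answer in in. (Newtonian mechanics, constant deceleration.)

v₀ = 89.57 ft/s × 0.3048 = 27.3009 m/s
a = 75560 km/h² × 7.716049382716049e-05 = 5.83025 m/s²
d = v₀² / (2a) = 27.3009² / (2 × 5.83025) = 745.339 / 11.6605 = 63.92 m
d = 63.92 m / 0.0254 = 2517 in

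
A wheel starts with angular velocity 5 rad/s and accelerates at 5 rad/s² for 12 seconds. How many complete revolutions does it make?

θ = ω₀t + ½αt² = 5×12 + ½×5×12² = 420.0 rad
Total revolutions = θ/(2π) = 420.0/(2π) = 66.85
Complete revolutions = ⌊66.85⌋ = 66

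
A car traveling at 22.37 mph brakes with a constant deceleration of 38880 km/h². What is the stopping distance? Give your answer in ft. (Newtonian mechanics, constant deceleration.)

v₀ = 22.37 mph × 0.44704 = 10.0003 m/s
a = 38880 km/h² × 7.716049382716049e-05 = 3.0 m/s²
d = v₀² / (2a) = 10.0003² / (2 × 3.0) = 100.006 / 6.0 = 16.6677 m
d = 16.6677 m / 0.3048 = 54.68 ft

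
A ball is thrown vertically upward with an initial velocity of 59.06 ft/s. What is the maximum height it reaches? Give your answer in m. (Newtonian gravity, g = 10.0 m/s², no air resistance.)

v₀ = 59.06 ft/s × 0.3048 = 18.0015 m/s
h_max = v₀² / (2g) = 18.0015² / (2 × 10.0) = 324.054 / 20.0 = 16.2 m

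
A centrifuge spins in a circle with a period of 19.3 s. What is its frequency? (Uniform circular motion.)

f = 1/T = 1/19.3 = 0.0518 Hz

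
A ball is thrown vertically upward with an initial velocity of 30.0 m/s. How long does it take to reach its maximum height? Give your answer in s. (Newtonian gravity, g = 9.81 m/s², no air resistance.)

t_up = v₀ / g = 30.0 / 9.81 = 3.058 s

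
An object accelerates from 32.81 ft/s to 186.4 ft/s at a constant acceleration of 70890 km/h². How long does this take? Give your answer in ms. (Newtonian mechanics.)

v₀ = 32.81 ft/s × 0.3048 = 10.00049 m/s
v = 186.4 ft/s × 0.3048 = 56.81472 m/s
a = 70890 km/h² × 7.716049382716049e-05 = 5.469907 m/s²
t = (v - v₀) / a = (56.81472 - 10.00049) / 5.469907 = 8.558506 s
t = 8.558506 s / 0.001 = 8559 ms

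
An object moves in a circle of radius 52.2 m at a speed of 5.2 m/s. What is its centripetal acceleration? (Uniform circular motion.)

a_c = v²/r = 5.2²/52.2 = 27.04/52.2 = 0.52 m/s²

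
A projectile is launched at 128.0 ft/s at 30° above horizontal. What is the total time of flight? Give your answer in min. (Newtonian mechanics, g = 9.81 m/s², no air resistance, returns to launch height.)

v₀ = 128.0 ft/s × 0.3048 = 39.0144 m/s
T = 2 × v₀ × sin(θ) / g = 2 × 39.0144 × sin(30°) / 9.81 = 2 × 39.0144 × 0.5 / 9.81 = 3.977 s
T = 3.977 s / 60.0 = 0.06628 min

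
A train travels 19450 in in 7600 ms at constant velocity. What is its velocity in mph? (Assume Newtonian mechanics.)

d = 19450 in × 0.0254 = 494.03 m
t = 7600 ms × 0.001 = 7.6 s
v = d / t = 494.03 / 7.6 = 65.0039 m/s
v = 65.0039 m/s / 0.44704 = 145.4 mph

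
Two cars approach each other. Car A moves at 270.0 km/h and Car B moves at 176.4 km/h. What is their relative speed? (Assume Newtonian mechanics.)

v_rel = v_A + v_B = 270.0 + 176.4 = 446.4 km/h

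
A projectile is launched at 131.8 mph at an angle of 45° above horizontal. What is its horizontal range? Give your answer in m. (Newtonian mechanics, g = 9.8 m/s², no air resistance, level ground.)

v₀ = 131.8 mph × 0.44704 = 58.9199 m/s
R = v₀² × sin(2θ) / g = 58.9199² × sin(2 × 45°) / 9.8 = 3471.55 × 1.0 / 9.8 = 354.2 m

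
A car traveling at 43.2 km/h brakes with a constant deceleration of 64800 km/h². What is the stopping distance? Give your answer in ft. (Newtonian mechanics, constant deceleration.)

v₀ = 43.2 km/h × 0.2777777777777778 = 12.0 m/s
a = 64800 km/h² × 7.716049382716049e-05 = 5.0 m/s²
d = v₀² / (2a) = 12.0² / (2 × 5.0) = 144.0 / 10.0 = 14.4 m
d = 14.4 m / 0.3048 = 47.24 ft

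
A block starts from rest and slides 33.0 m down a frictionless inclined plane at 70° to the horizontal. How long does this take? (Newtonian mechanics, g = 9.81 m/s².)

a = g sin(θ) = 9.81 × sin(70°) = 9.2184 m/s²
t = √(2d/a) = √(2 × 33.0 / 9.2184) = 2.68 s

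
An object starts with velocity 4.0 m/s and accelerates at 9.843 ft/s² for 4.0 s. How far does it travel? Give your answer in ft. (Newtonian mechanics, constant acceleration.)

a = 9.843 ft/s² × 0.3048 = 3.00015 m/s²
d = v₀ × t + ½ × a × t² = 4.0 × 4.0 + 0.5 × 3.00015 × 4.0² = 40.0012 m
d = 40.0012 m / 0.3048 = 131.2 ft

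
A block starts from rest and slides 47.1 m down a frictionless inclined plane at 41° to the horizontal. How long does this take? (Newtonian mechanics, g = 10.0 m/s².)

a = g sin(θ) = 10.0 × sin(41°) = 6.5606 m/s²
t = √(2d/a) = √(2 × 47.1 / 6.5606) = 3.79 s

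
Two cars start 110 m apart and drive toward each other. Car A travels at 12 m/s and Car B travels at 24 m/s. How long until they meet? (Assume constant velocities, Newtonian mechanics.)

Combined speed: v_combined = 12 + 24 = 36 m/s
Time to meet: t = d/v_combined = 110/36 = 3.06 s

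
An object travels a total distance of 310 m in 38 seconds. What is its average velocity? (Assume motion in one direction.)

v_avg = Δd / Δt = 310 / 38 = 8.16 m/s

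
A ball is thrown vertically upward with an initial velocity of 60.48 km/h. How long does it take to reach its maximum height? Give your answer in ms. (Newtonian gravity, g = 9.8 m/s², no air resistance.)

v₀ = 60.48 km/h × 0.2777777777777778 = 16.8 m/s
t_up = v₀ / g = 16.8 / 9.8 = 1.71429 s
t_up = 1.71429 s / 0.001 = 1714 ms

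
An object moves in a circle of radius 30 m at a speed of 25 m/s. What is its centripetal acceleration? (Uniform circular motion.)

a_c = v²/r = 25²/30 = 625/30 = 20.83 m/s²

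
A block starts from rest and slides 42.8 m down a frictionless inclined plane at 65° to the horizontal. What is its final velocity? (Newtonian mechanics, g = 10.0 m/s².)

a = g sin(θ) = 10.0 × sin(65°) = 9.0631 m/s²
v = √(2ad) = √(2 × 9.0631 × 42.8) = 27.85 m/s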